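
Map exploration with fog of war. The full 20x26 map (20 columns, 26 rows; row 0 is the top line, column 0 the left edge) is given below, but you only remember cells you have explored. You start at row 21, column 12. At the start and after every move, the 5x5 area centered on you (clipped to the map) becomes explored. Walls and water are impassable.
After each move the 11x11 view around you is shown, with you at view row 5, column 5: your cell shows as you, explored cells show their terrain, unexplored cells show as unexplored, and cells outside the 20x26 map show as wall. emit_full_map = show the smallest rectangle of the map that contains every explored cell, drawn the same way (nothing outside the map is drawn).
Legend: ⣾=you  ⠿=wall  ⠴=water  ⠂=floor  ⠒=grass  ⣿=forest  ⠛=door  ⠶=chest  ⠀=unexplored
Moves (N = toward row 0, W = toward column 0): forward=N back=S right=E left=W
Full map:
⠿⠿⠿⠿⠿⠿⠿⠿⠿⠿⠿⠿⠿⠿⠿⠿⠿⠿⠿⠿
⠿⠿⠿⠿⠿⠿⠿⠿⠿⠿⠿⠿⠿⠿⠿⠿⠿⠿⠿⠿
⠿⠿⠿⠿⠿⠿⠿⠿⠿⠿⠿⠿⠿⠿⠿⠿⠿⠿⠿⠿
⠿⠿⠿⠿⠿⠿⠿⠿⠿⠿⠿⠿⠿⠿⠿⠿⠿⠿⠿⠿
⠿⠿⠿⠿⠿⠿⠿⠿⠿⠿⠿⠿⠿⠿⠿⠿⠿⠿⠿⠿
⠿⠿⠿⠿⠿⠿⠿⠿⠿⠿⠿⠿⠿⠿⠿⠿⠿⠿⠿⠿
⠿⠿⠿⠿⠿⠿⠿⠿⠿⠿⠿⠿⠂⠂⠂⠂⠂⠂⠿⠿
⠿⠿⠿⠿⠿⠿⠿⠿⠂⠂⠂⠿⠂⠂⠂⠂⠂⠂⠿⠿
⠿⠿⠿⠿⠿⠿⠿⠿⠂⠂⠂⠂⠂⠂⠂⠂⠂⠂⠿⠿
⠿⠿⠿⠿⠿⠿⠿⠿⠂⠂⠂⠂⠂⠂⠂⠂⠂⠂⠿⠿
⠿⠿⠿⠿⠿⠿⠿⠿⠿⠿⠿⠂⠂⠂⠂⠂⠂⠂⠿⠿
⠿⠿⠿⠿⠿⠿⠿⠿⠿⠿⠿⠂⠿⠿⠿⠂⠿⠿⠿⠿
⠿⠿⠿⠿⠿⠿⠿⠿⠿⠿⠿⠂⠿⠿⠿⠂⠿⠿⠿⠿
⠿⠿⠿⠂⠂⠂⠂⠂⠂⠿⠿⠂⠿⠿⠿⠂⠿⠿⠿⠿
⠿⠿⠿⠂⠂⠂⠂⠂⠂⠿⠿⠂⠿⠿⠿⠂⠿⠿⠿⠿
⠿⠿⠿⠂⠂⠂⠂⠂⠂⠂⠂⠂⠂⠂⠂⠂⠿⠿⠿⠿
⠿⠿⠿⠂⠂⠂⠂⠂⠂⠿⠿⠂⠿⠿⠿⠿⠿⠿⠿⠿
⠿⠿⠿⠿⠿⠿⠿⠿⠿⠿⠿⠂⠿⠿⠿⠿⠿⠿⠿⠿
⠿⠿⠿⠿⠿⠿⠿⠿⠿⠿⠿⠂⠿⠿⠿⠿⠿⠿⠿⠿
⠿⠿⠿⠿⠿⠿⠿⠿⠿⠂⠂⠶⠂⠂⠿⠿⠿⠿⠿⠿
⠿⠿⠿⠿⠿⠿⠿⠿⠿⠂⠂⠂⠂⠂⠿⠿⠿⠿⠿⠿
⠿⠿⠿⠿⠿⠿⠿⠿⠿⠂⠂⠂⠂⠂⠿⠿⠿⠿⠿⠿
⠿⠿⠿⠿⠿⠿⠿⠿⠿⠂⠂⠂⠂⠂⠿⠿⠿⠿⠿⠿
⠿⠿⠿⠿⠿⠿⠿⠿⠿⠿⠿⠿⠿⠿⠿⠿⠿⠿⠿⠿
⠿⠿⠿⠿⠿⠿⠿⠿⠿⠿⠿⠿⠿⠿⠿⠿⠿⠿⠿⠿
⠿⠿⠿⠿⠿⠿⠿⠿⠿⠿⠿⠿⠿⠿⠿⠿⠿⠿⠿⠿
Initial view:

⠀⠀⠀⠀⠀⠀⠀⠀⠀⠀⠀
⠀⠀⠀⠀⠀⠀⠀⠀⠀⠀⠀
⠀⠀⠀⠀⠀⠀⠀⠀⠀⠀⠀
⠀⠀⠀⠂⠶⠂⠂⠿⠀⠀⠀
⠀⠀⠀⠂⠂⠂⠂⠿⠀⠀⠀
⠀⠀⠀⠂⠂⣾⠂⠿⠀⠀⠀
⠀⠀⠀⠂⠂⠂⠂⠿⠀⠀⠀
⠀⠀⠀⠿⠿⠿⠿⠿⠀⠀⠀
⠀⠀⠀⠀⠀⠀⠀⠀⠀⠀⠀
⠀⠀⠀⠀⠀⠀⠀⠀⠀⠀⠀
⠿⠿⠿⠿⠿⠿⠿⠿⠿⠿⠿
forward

⠀⠀⠀⠀⠀⠀⠀⠀⠀⠀⠀
⠀⠀⠀⠀⠀⠀⠀⠀⠀⠀⠀
⠀⠀⠀⠀⠀⠀⠀⠀⠀⠀⠀
⠀⠀⠀⠿⠂⠿⠿⠿⠀⠀⠀
⠀⠀⠀⠂⠶⠂⠂⠿⠀⠀⠀
⠀⠀⠀⠂⠂⣾⠂⠿⠀⠀⠀
⠀⠀⠀⠂⠂⠂⠂⠿⠀⠀⠀
⠀⠀⠀⠂⠂⠂⠂⠿⠀⠀⠀
⠀⠀⠀⠿⠿⠿⠿⠿⠀⠀⠀
⠀⠀⠀⠀⠀⠀⠀⠀⠀⠀⠀
⠀⠀⠀⠀⠀⠀⠀⠀⠀⠀⠀

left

⠀⠀⠀⠀⠀⠀⠀⠀⠀⠀⠀
⠀⠀⠀⠀⠀⠀⠀⠀⠀⠀⠀
⠀⠀⠀⠀⠀⠀⠀⠀⠀⠀⠀
⠀⠀⠀⠿⠿⠂⠿⠿⠿⠀⠀
⠀⠀⠀⠂⠂⠶⠂⠂⠿⠀⠀
⠀⠀⠀⠂⠂⣾⠂⠂⠿⠀⠀
⠀⠀⠀⠂⠂⠂⠂⠂⠿⠀⠀
⠀⠀⠀⠂⠂⠂⠂⠂⠿⠀⠀
⠀⠀⠀⠀⠿⠿⠿⠿⠿⠀⠀
⠀⠀⠀⠀⠀⠀⠀⠀⠀⠀⠀
⠀⠀⠀⠀⠀⠀⠀⠀⠀⠀⠀

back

⠀⠀⠀⠀⠀⠀⠀⠀⠀⠀⠀
⠀⠀⠀⠀⠀⠀⠀⠀⠀⠀⠀
⠀⠀⠀⠿⠿⠂⠿⠿⠿⠀⠀
⠀⠀⠀⠂⠂⠶⠂⠂⠿⠀⠀
⠀⠀⠀⠂⠂⠂⠂⠂⠿⠀⠀
⠀⠀⠀⠂⠂⣾⠂⠂⠿⠀⠀
⠀⠀⠀⠂⠂⠂⠂⠂⠿⠀⠀
⠀⠀⠀⠿⠿⠿⠿⠿⠿⠀⠀
⠀⠀⠀⠀⠀⠀⠀⠀⠀⠀⠀
⠀⠀⠀⠀⠀⠀⠀⠀⠀⠀⠀
⠿⠿⠿⠿⠿⠿⠿⠿⠿⠿⠿

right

⠀⠀⠀⠀⠀⠀⠀⠀⠀⠀⠀
⠀⠀⠀⠀⠀⠀⠀⠀⠀⠀⠀
⠀⠀⠿⠿⠂⠿⠿⠿⠀⠀⠀
⠀⠀⠂⠂⠶⠂⠂⠿⠀⠀⠀
⠀⠀⠂⠂⠂⠂⠂⠿⠀⠀⠀
⠀⠀⠂⠂⠂⣾⠂⠿⠀⠀⠀
⠀⠀⠂⠂⠂⠂⠂⠿⠀⠀⠀
⠀⠀⠿⠿⠿⠿⠿⠿⠀⠀⠀
⠀⠀⠀⠀⠀⠀⠀⠀⠀⠀⠀
⠀⠀⠀⠀⠀⠀⠀⠀⠀⠀⠀
⠿⠿⠿⠿⠿⠿⠿⠿⠿⠿⠿

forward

⠀⠀⠀⠀⠀⠀⠀⠀⠀⠀⠀
⠀⠀⠀⠀⠀⠀⠀⠀⠀⠀⠀
⠀⠀⠀⠀⠀⠀⠀⠀⠀⠀⠀
⠀⠀⠿⠿⠂⠿⠿⠿⠀⠀⠀
⠀⠀⠂⠂⠶⠂⠂⠿⠀⠀⠀
⠀⠀⠂⠂⠂⣾⠂⠿⠀⠀⠀
⠀⠀⠂⠂⠂⠂⠂⠿⠀⠀⠀
⠀⠀⠂⠂⠂⠂⠂⠿⠀⠀⠀
⠀⠀⠿⠿⠿⠿⠿⠿⠀⠀⠀
⠀⠀⠀⠀⠀⠀⠀⠀⠀⠀⠀
⠀⠀⠀⠀⠀⠀⠀⠀⠀⠀⠀

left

⠀⠀⠀⠀⠀⠀⠀⠀⠀⠀⠀
⠀⠀⠀⠀⠀⠀⠀⠀⠀⠀⠀
⠀⠀⠀⠀⠀⠀⠀⠀⠀⠀⠀
⠀⠀⠀⠿⠿⠂⠿⠿⠿⠀⠀
⠀⠀⠀⠂⠂⠶⠂⠂⠿⠀⠀
⠀⠀⠀⠂⠂⣾⠂⠂⠿⠀⠀
⠀⠀⠀⠂⠂⠂⠂⠂⠿⠀⠀
⠀⠀⠀⠂⠂⠂⠂⠂⠿⠀⠀
⠀⠀⠀⠿⠿⠿⠿⠿⠿⠀⠀
⠀⠀⠀⠀⠀⠀⠀⠀⠀⠀⠀
⠀⠀⠀⠀⠀⠀⠀⠀⠀⠀⠀

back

⠀⠀⠀⠀⠀⠀⠀⠀⠀⠀⠀
⠀⠀⠀⠀⠀⠀⠀⠀⠀⠀⠀
⠀⠀⠀⠿⠿⠂⠿⠿⠿⠀⠀
⠀⠀⠀⠂⠂⠶⠂⠂⠿⠀⠀
⠀⠀⠀⠂⠂⠂⠂⠂⠿⠀⠀
⠀⠀⠀⠂⠂⣾⠂⠂⠿⠀⠀
⠀⠀⠀⠂⠂⠂⠂⠂⠿⠀⠀
⠀⠀⠀⠿⠿⠿⠿⠿⠿⠀⠀
⠀⠀⠀⠀⠀⠀⠀⠀⠀⠀⠀
⠀⠀⠀⠀⠀⠀⠀⠀⠀⠀⠀
⠿⠿⠿⠿⠿⠿⠿⠿⠿⠿⠿

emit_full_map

⠿⠿⠂⠿⠿⠿
⠂⠂⠶⠂⠂⠿
⠂⠂⠂⠂⠂⠿
⠂⠂⣾⠂⠂⠿
⠂⠂⠂⠂⠂⠿
⠿⠿⠿⠿⠿⠿

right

⠀⠀⠀⠀⠀⠀⠀⠀⠀⠀⠀
⠀⠀⠀⠀⠀⠀⠀⠀⠀⠀⠀
⠀⠀⠿⠿⠂⠿⠿⠿⠀⠀⠀
⠀⠀⠂⠂⠶⠂⠂⠿⠀⠀⠀
⠀⠀⠂⠂⠂⠂⠂⠿⠀⠀⠀
⠀⠀⠂⠂⠂⣾⠂⠿⠀⠀⠀
⠀⠀⠂⠂⠂⠂⠂⠿⠀⠀⠀
⠀⠀⠿⠿⠿⠿⠿⠿⠀⠀⠀
⠀⠀⠀⠀⠀⠀⠀⠀⠀⠀⠀
⠀⠀⠀⠀⠀⠀⠀⠀⠀⠀⠀
⠿⠿⠿⠿⠿⠿⠿⠿⠿⠿⠿


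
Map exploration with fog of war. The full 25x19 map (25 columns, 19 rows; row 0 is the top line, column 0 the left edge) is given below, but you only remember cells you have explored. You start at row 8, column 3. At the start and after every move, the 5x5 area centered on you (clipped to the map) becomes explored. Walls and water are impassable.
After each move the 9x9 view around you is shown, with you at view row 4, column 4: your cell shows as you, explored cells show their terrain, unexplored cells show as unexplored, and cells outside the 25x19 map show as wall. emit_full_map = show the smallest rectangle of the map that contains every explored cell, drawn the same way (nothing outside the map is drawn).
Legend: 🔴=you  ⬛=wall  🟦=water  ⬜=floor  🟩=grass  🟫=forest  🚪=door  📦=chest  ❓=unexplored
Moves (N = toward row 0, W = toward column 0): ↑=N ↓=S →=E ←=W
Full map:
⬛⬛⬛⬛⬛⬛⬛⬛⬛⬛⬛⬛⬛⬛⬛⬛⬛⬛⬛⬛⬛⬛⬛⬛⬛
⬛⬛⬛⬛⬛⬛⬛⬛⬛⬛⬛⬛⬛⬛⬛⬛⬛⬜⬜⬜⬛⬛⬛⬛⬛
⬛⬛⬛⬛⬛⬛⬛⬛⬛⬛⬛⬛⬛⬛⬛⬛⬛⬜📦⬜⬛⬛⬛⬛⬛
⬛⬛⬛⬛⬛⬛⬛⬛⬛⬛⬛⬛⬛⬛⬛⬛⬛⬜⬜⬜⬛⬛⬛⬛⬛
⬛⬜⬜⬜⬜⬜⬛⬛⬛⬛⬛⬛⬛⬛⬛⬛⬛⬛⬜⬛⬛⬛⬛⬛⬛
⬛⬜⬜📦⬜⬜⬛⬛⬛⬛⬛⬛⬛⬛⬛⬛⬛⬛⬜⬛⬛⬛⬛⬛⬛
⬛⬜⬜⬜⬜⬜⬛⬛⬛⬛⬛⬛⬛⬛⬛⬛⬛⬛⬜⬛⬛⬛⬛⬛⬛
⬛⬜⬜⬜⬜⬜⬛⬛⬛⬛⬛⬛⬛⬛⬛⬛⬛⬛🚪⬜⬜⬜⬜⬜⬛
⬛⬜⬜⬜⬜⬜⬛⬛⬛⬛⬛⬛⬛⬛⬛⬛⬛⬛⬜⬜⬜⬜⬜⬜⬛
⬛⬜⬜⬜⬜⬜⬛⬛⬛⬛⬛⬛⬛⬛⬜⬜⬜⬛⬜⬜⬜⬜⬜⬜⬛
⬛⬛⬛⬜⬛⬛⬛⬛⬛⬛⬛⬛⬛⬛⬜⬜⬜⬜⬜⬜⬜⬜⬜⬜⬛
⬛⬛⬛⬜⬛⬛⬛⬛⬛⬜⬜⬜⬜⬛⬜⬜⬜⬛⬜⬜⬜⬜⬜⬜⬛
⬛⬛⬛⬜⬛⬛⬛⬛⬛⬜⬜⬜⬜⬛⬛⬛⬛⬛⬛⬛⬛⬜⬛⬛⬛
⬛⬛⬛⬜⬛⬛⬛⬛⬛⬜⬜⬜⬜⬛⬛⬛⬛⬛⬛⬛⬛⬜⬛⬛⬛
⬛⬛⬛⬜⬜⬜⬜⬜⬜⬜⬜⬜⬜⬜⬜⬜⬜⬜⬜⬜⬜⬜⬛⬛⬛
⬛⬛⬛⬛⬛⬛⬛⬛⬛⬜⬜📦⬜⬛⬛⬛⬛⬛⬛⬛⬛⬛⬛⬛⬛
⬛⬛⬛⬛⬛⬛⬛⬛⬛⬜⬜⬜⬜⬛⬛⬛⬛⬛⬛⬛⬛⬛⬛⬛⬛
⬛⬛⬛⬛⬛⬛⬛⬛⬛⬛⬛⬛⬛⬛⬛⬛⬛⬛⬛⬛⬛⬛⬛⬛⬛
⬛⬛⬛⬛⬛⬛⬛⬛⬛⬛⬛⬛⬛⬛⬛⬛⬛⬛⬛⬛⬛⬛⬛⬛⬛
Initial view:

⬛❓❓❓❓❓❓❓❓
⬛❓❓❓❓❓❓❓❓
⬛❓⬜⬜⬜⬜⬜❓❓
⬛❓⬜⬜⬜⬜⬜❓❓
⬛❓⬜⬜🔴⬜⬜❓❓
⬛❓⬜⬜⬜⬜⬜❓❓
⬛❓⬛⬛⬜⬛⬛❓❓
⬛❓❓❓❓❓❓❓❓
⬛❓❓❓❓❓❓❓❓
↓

⬛❓❓❓❓❓❓❓❓
⬛❓⬜⬜⬜⬜⬜❓❓
⬛❓⬜⬜⬜⬜⬜❓❓
⬛❓⬜⬜⬜⬜⬜❓❓
⬛❓⬜⬜🔴⬜⬜❓❓
⬛❓⬛⬛⬜⬛⬛❓❓
⬛❓⬛⬛⬜⬛⬛❓❓
⬛❓❓❓❓❓❓❓❓
⬛❓❓❓❓❓❓❓❓

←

⬛⬛❓❓❓❓❓❓❓
⬛⬛❓⬜⬜⬜⬜⬜❓
⬛⬛⬛⬜⬜⬜⬜⬜❓
⬛⬛⬛⬜⬜⬜⬜⬜❓
⬛⬛⬛⬜🔴⬜⬜⬜❓
⬛⬛⬛⬛⬛⬜⬛⬛❓
⬛⬛⬛⬛⬛⬜⬛⬛❓
⬛⬛❓❓❓❓❓❓❓
⬛⬛❓❓❓❓❓❓❓

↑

⬛⬛❓❓❓❓❓❓❓
⬛⬛❓❓❓❓❓❓❓
⬛⬛⬛⬜⬜⬜⬜⬜❓
⬛⬛⬛⬜⬜⬜⬜⬜❓
⬛⬛⬛⬜🔴⬜⬜⬜❓
⬛⬛⬛⬜⬜⬜⬜⬜❓
⬛⬛⬛⬛⬛⬜⬛⬛❓
⬛⬛⬛⬛⬛⬜⬛⬛❓
⬛⬛❓❓❓❓❓❓❓

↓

⬛⬛❓❓❓❓❓❓❓
⬛⬛⬛⬜⬜⬜⬜⬜❓
⬛⬛⬛⬜⬜⬜⬜⬜❓
⬛⬛⬛⬜⬜⬜⬜⬜❓
⬛⬛⬛⬜🔴⬜⬜⬜❓
⬛⬛⬛⬛⬛⬜⬛⬛❓
⬛⬛⬛⬛⬛⬜⬛⬛❓
⬛⬛❓❓❓❓❓❓❓
⬛⬛❓❓❓❓❓❓❓

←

⬛⬛⬛❓❓❓❓❓❓
⬛⬛⬛⬛⬜⬜⬜⬜⬜
⬛⬛⬛⬛⬜⬜⬜⬜⬜
⬛⬛⬛⬛⬜⬜⬜⬜⬜
⬛⬛⬛⬛🔴⬜⬜⬜⬜
⬛⬛⬛⬛⬛⬛⬜⬛⬛
⬛⬛⬛⬛⬛⬛⬜⬛⬛
⬛⬛⬛❓❓❓❓❓❓
⬛⬛⬛❓❓❓❓❓❓

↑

⬛⬛⬛❓❓❓❓❓❓
⬛⬛⬛❓❓❓❓❓❓
⬛⬛⬛⬛⬜⬜⬜⬜⬜
⬛⬛⬛⬛⬜⬜⬜⬜⬜
⬛⬛⬛⬛🔴⬜⬜⬜⬜
⬛⬛⬛⬛⬜⬜⬜⬜⬜
⬛⬛⬛⬛⬛⬛⬜⬛⬛
⬛⬛⬛⬛⬛⬛⬜⬛⬛
⬛⬛⬛❓❓❓❓❓❓

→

⬛⬛❓❓❓❓❓❓❓
⬛⬛❓❓❓❓❓❓❓
⬛⬛⬛⬜⬜⬜⬜⬜❓
⬛⬛⬛⬜⬜⬜⬜⬜❓
⬛⬛⬛⬜🔴⬜⬜⬜❓
⬛⬛⬛⬜⬜⬜⬜⬜❓
⬛⬛⬛⬛⬛⬜⬛⬛❓
⬛⬛⬛⬛⬛⬜⬛⬛❓
⬛⬛❓❓❓❓❓❓❓

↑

⬛⬛❓❓❓❓❓❓❓
⬛⬛❓❓❓❓❓❓❓
⬛⬛⬛⬜⬜📦⬜❓❓
⬛⬛⬛⬜⬜⬜⬜⬜❓
⬛⬛⬛⬜🔴⬜⬜⬜❓
⬛⬛⬛⬜⬜⬜⬜⬜❓
⬛⬛⬛⬜⬜⬜⬜⬜❓
⬛⬛⬛⬛⬛⬜⬛⬛❓
⬛⬛⬛⬛⬛⬜⬛⬛❓

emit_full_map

⬛⬜⬜📦⬜❓
⬛⬜⬜⬜⬜⬜
⬛⬜🔴⬜⬜⬜
⬛⬜⬜⬜⬜⬜
⬛⬜⬜⬜⬜⬜
⬛⬛⬛⬜⬛⬛
⬛⬛⬛⬜⬛⬛

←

⬛⬛⬛❓❓❓❓❓❓
⬛⬛⬛❓❓❓❓❓❓
⬛⬛⬛⬛⬜⬜📦⬜❓
⬛⬛⬛⬛⬜⬜⬜⬜⬜
⬛⬛⬛⬛🔴⬜⬜⬜⬜
⬛⬛⬛⬛⬜⬜⬜⬜⬜
⬛⬛⬛⬛⬜⬜⬜⬜⬜
⬛⬛⬛⬛⬛⬛⬜⬛⬛
⬛⬛⬛⬛⬛⬛⬜⬛⬛

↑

⬛⬛⬛❓❓❓❓❓❓
⬛⬛⬛❓❓❓❓❓❓
⬛⬛⬛⬛⬜⬜⬜❓❓
⬛⬛⬛⬛⬜⬜📦⬜❓
⬛⬛⬛⬛🔴⬜⬜⬜⬜
⬛⬛⬛⬛⬜⬜⬜⬜⬜
⬛⬛⬛⬛⬜⬜⬜⬜⬜
⬛⬛⬛⬛⬜⬜⬜⬜⬜
⬛⬛⬛⬛⬛⬛⬜⬛⬛

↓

⬛⬛⬛❓❓❓❓❓❓
⬛⬛⬛⬛⬜⬜⬜❓❓
⬛⬛⬛⬛⬜⬜📦⬜❓
⬛⬛⬛⬛⬜⬜⬜⬜⬜
⬛⬛⬛⬛🔴⬜⬜⬜⬜
⬛⬛⬛⬛⬜⬜⬜⬜⬜
⬛⬛⬛⬛⬜⬜⬜⬜⬜
⬛⬛⬛⬛⬛⬛⬜⬛⬛
⬛⬛⬛⬛⬛⬛⬜⬛⬛

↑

⬛⬛⬛❓❓❓❓❓❓
⬛⬛⬛❓❓❓❓❓❓
⬛⬛⬛⬛⬜⬜⬜❓❓
⬛⬛⬛⬛⬜⬜📦⬜❓
⬛⬛⬛⬛🔴⬜⬜⬜⬜
⬛⬛⬛⬛⬜⬜⬜⬜⬜
⬛⬛⬛⬛⬜⬜⬜⬜⬜
⬛⬛⬛⬛⬜⬜⬜⬜⬜
⬛⬛⬛⬛⬛⬛⬜⬛⬛

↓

⬛⬛⬛❓❓❓❓❓❓
⬛⬛⬛⬛⬜⬜⬜❓❓
⬛⬛⬛⬛⬜⬜📦⬜❓
⬛⬛⬛⬛⬜⬜⬜⬜⬜
⬛⬛⬛⬛🔴⬜⬜⬜⬜
⬛⬛⬛⬛⬜⬜⬜⬜⬜
⬛⬛⬛⬛⬜⬜⬜⬜⬜
⬛⬛⬛⬛⬛⬛⬜⬛⬛
⬛⬛⬛⬛⬛⬛⬜⬛⬛

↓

⬛⬛⬛⬛⬜⬜⬜❓❓
⬛⬛⬛⬛⬜⬜📦⬜❓
⬛⬛⬛⬛⬜⬜⬜⬜⬜
⬛⬛⬛⬛⬜⬜⬜⬜⬜
⬛⬛⬛⬛🔴⬜⬜⬜⬜
⬛⬛⬛⬛⬜⬜⬜⬜⬜
⬛⬛⬛⬛⬛⬛⬜⬛⬛
⬛⬛⬛⬛⬛⬛⬜⬛⬛
⬛⬛⬛❓❓❓❓❓❓


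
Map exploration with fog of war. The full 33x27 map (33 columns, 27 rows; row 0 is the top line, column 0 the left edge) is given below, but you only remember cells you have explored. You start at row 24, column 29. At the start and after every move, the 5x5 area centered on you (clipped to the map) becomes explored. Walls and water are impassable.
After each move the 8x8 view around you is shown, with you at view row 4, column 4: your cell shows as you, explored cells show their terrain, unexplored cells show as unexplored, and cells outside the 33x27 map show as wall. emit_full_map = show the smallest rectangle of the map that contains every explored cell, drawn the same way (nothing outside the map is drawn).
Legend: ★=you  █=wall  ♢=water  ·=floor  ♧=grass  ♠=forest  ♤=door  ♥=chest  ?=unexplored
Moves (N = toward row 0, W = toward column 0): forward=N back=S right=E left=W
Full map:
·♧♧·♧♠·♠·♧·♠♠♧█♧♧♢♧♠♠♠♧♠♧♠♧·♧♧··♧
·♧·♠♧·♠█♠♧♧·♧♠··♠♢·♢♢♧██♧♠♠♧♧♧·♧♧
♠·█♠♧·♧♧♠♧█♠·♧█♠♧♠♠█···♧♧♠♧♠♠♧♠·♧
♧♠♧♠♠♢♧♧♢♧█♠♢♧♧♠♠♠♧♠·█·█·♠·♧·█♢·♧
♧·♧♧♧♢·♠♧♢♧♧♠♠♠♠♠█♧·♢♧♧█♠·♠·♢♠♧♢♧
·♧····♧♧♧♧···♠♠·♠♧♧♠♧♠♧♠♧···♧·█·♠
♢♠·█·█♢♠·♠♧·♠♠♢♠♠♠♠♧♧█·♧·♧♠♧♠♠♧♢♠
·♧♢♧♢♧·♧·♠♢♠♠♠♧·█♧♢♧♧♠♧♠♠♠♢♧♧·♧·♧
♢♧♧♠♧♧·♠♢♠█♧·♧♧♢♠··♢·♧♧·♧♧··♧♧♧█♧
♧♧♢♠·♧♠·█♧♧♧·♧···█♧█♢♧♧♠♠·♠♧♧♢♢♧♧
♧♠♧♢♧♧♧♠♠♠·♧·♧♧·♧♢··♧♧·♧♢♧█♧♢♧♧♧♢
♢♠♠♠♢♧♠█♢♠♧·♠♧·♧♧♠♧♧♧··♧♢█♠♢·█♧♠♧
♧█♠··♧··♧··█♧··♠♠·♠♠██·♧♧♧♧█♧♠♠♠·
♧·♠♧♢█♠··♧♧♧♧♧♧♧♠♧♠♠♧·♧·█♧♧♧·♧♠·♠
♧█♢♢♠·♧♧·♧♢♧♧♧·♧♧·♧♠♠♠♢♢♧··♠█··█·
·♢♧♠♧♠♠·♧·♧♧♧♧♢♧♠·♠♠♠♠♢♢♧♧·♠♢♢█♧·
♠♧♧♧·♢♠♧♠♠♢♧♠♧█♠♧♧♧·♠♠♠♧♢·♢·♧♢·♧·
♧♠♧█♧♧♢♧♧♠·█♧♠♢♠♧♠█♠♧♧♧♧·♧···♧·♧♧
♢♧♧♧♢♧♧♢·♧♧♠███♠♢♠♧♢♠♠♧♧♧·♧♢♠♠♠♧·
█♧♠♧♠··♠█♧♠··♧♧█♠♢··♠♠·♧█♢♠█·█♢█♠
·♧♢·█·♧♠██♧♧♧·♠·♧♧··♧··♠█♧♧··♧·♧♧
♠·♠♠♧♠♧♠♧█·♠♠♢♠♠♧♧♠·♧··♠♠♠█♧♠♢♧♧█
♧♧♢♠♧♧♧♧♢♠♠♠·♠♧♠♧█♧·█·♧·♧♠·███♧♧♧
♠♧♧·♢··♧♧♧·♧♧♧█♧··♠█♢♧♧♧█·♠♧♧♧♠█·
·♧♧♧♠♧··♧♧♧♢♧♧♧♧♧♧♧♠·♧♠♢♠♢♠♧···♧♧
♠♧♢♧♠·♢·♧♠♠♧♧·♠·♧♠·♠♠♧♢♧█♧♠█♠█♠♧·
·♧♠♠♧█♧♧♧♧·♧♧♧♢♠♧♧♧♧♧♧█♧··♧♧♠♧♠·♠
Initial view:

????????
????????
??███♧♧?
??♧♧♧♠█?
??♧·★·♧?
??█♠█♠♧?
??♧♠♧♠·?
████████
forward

????????
????????
??♧♠♢♧♧?
??███♧♧?
??♧♧★♠█?
??♧···♧?
??█♠█♠♧?
??♧♠♧♠·?

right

???????█
???????█
?♧♠♢♧♧██
?███♧♧♧█
?♧♧♧★█·█
?♧···♧♧█
?█♠█♠♧·█
?♧♠♧♠·?█

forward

???????█
???????█
??·♧·♧♧█
?♧♠♢♧♧██
?███★♧♧█
?♧♧♧♠█·█
?♧···♧♧█
?█♠█♠♧·█

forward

???????█
???????█
??·█♢█♠█
??·♧·♧♧█
?♧♠♢★♧██
?███♧♧♧█
?♧♧♧♠█·█
?♧···♧♧█

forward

???????█
???????█
??♠♠♠♧·█
??·█♢█♠█
??·♧★♧♧█
?♧♠♢♧♧██
?███♧♧♧█
?♧♧♧♠█·█

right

??????██
??????██
?♠♠♠♧·██
?·█♢█♠██
?·♧·★♧██
♧♠♢♧♧███
███♧♧♧██
♧♧♧♠█·██

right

?????███
?????███
♠♠♠♧·███
·█♢█♠███
·♧·♧★███
♠♢♧♧████
██♧♧♧███
♧♧♠█·███

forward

?????███
?????███
??·♧♧███
♠♠♠♧·███
·█♢█★███
·♧·♧♧███
♠♢♧♧████
██♧♧♧███

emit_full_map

???·♧♧
?♠♠♠♧·
?·█♢█★
?·♧·♧♧
♧♠♢♧♧█
███♧♧♧
♧♧♧♠█·
♧···♧♧
█♠█♠♧·
♧♠♧♠·?

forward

?????███
?????███
??·♧·███
??·♧♧███
♠♠♠♧★███
·█♢█♠███
·♧·♧♧███
♠♢♧♧████

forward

?????███
?????███
??█♧·███
??·♧·███
??·♧★███
♠♠♠♧·███
·█♢█♠███
·♧·♧♧███

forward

?????███
?????███
??·█·███
??█♧·███
??·♧★███
??·♧♧███
♠♠♠♧·███
·█♢█♠███

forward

?????███
?????███
??♠·♠███
??·█·███
??█♧★███
??·♧·███
??·♧♧███
♠♠♠♧·███

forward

?????███
?????███
??♠♠·███
??♠·♠███
??·█★███
??█♧·███
??·♧·███
??·♧♧███

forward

?????███
?????███
??♧♠♧███
??♠♠·███
??♠·★███
??·█·███
??█♧·███
??·♧·███

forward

?????███
?????███
??♧♧♢███
??♧♠♧███
??♠♠★███
??♠·♠███
??·█·███
??█♧·███

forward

?????███
?????███
??♢♧♧███
??♧♧♢███
??♧♠★███
??♠♠·███
??♠·♠███
??·█·███

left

??????██
??????██
??♢♢♧♧██
??♧♧♧♢██
??█♧★♧██
??♠♠♠·██
??♧♠·♠██
???·█·██

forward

??????██
??????██
??♧♧█♧██
??♢♢♧♧██
??♧♧★♢██
??█♧♠♧██
??♠♠♠·██
??♧♠·♠██

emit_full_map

??♧♧█♧
??♢♢♧♧
??♧♧★♢
??█♧♠♧
??♠♠♠·
??♧♠·♠
???·█·
???█♧·
???·♧·
???·♧♧
?♠♠♠♧·
?·█♢█♠
?·♧·♧♧
♧♠♢♧♧█
███♧♧♧
♧♧♧♠█·
♧···♧♧
█♠█♠♧·
♧♠♧♠·?


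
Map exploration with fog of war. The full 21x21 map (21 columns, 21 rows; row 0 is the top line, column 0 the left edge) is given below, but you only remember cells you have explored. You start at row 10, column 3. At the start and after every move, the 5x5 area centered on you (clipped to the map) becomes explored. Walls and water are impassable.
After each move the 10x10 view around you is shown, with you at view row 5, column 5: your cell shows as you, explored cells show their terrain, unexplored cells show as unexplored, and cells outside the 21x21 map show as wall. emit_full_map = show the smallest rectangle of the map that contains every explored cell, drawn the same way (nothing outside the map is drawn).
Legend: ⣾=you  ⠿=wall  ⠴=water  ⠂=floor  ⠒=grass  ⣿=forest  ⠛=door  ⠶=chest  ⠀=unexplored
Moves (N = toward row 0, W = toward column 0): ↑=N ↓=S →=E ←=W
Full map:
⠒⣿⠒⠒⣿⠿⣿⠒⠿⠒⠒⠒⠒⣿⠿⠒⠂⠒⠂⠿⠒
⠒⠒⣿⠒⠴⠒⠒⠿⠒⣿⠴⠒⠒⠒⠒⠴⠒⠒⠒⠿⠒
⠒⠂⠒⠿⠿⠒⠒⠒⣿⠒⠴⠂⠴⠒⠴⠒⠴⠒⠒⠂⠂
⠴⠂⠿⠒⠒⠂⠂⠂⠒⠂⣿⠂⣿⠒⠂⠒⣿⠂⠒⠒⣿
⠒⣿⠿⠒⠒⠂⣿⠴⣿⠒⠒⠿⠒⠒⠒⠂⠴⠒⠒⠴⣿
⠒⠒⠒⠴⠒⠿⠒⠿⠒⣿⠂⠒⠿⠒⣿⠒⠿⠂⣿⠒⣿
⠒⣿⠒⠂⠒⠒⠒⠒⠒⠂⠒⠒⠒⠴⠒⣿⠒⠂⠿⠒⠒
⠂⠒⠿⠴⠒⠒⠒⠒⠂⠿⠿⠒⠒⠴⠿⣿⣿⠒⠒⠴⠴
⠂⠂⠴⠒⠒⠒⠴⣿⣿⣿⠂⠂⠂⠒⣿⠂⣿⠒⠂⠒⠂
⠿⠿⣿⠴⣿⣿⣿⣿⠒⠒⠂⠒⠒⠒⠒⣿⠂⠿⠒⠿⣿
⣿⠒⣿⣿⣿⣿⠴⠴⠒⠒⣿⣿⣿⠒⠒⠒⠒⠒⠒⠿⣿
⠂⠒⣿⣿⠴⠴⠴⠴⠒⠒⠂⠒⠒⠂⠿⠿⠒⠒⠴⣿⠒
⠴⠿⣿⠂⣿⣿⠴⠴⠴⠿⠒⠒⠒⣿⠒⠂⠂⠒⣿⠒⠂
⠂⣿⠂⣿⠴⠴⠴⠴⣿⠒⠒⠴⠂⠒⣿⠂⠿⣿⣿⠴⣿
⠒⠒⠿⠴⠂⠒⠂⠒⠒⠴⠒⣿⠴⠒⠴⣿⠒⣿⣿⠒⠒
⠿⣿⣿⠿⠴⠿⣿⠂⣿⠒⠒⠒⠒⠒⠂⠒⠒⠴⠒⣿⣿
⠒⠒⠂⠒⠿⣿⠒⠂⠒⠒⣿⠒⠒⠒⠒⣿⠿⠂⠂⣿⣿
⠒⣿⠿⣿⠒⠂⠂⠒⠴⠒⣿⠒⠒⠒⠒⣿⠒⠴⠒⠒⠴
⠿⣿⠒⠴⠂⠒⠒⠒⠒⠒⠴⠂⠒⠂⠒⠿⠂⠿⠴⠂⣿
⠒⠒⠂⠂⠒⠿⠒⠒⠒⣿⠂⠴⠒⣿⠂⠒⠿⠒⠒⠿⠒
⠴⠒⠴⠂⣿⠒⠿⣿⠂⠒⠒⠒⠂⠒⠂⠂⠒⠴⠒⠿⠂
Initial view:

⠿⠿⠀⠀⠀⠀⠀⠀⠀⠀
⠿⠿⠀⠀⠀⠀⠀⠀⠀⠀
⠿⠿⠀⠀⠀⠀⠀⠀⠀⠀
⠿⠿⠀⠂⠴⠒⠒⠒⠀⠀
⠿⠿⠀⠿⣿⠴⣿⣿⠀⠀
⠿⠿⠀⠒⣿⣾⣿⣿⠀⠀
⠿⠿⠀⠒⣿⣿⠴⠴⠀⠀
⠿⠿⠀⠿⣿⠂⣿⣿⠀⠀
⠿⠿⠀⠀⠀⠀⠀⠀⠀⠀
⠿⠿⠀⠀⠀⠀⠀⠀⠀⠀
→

⠿⠀⠀⠀⠀⠀⠀⠀⠀⠀
⠿⠀⠀⠀⠀⠀⠀⠀⠀⠀
⠿⠀⠀⠀⠀⠀⠀⠀⠀⠀
⠿⠀⠂⠴⠒⠒⠒⠴⠀⠀
⠿⠀⠿⣿⠴⣿⣿⣿⠀⠀
⠿⠀⠒⣿⣿⣾⣿⠴⠀⠀
⠿⠀⠒⣿⣿⠴⠴⠴⠀⠀
⠿⠀⠿⣿⠂⣿⣿⠴⠀⠀
⠿⠀⠀⠀⠀⠀⠀⠀⠀⠀
⠿⠀⠀⠀⠀⠀⠀⠀⠀⠀

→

⠀⠀⠀⠀⠀⠀⠀⠀⠀⠀
⠀⠀⠀⠀⠀⠀⠀⠀⠀⠀
⠀⠀⠀⠀⠀⠀⠀⠀⠀⠀
⠀⠂⠴⠒⠒⠒⠴⣿⠀⠀
⠀⠿⣿⠴⣿⣿⣿⣿⠀⠀
⠀⠒⣿⣿⣿⣾⠴⠴⠀⠀
⠀⠒⣿⣿⠴⠴⠴⠴⠀⠀
⠀⠿⣿⠂⣿⣿⠴⠴⠀⠀
⠀⠀⠀⠀⠀⠀⠀⠀⠀⠀
⠀⠀⠀⠀⠀⠀⠀⠀⠀⠀

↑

⠀⠀⠀⠀⠀⠀⠀⠀⠀⠀
⠀⠀⠀⠀⠀⠀⠀⠀⠀⠀
⠀⠀⠀⠀⠀⠀⠀⠀⠀⠀
⠀⠀⠀⠴⠒⠒⠒⠒⠀⠀
⠀⠂⠴⠒⠒⠒⠴⣿⠀⠀
⠀⠿⣿⠴⣿⣾⣿⣿⠀⠀
⠀⠒⣿⣿⣿⣿⠴⠴⠀⠀
⠀⠒⣿⣿⠴⠴⠴⠴⠀⠀
⠀⠿⣿⠂⣿⣿⠴⠴⠀⠀
⠀⠀⠀⠀⠀⠀⠀⠀⠀⠀

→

⠀⠀⠀⠀⠀⠀⠀⠀⠀⠀
⠀⠀⠀⠀⠀⠀⠀⠀⠀⠀
⠀⠀⠀⠀⠀⠀⠀⠀⠀⠀
⠀⠀⠴⠒⠒⠒⠒⠂⠀⠀
⠂⠴⠒⠒⠒⠴⣿⣿⠀⠀
⠿⣿⠴⣿⣿⣾⣿⠒⠀⠀
⠒⣿⣿⣿⣿⠴⠴⠒⠀⠀
⠒⣿⣿⠴⠴⠴⠴⠒⠀⠀
⠿⣿⠂⣿⣿⠴⠴⠀⠀⠀
⠀⠀⠀⠀⠀⠀⠀⠀⠀⠀

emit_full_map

⠀⠀⠴⠒⠒⠒⠒⠂
⠂⠴⠒⠒⠒⠴⣿⣿
⠿⣿⠴⣿⣿⣾⣿⠒
⠒⣿⣿⣿⣿⠴⠴⠒
⠒⣿⣿⠴⠴⠴⠴⠒
⠿⣿⠂⣿⣿⠴⠴⠀

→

⠀⠀⠀⠀⠀⠀⠀⠀⠀⠀
⠀⠀⠀⠀⠀⠀⠀⠀⠀⠀
⠀⠀⠀⠀⠀⠀⠀⠀⠀⠀
⠀⠴⠒⠒⠒⠒⠂⠿⠀⠀
⠴⠒⠒⠒⠴⣿⣿⣿⠀⠀
⣿⠴⣿⣿⣿⣾⠒⠒⠀⠀
⣿⣿⣿⣿⠴⠴⠒⠒⠀⠀
⣿⣿⠴⠴⠴⠴⠒⠒⠀⠀
⣿⠂⣿⣿⠴⠴⠀⠀⠀⠀
⠀⠀⠀⠀⠀⠀⠀⠀⠀⠀

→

⠀⠀⠀⠀⠀⠀⠀⠀⠀⠀
⠀⠀⠀⠀⠀⠀⠀⠀⠀⠀
⠀⠀⠀⠀⠀⠀⠀⠀⠀⠀
⠴⠒⠒⠒⠒⠂⠿⠿⠀⠀
⠒⠒⠒⠴⣿⣿⣿⠂⠀⠀
⠴⣿⣿⣿⣿⣾⠒⠂⠀⠀
⣿⣿⣿⠴⠴⠒⠒⣿⠀⠀
⣿⠴⠴⠴⠴⠒⠒⠂⠀⠀
⠂⣿⣿⠴⠴⠀⠀⠀⠀⠀
⠀⠀⠀⠀⠀⠀⠀⠀⠀⠀

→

⠀⠀⠀⠀⠀⠀⠀⠀⠀⠀
⠀⠀⠀⠀⠀⠀⠀⠀⠀⠀
⠀⠀⠀⠀⠀⠀⠀⠀⠀⠀
⠒⠒⠒⠒⠂⠿⠿⠒⠀⠀
⠒⠒⠴⣿⣿⣿⠂⠂⠀⠀
⣿⣿⣿⣿⠒⣾⠂⠒⠀⠀
⣿⣿⠴⠴⠒⠒⣿⣿⠀⠀
⠴⠴⠴⠴⠒⠒⠂⠒⠀⠀
⣿⣿⠴⠴⠀⠀⠀⠀⠀⠀
⠀⠀⠀⠀⠀⠀⠀⠀⠀⠀

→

⠀⠀⠀⠀⠀⠀⠀⠀⠀⠀
⠀⠀⠀⠀⠀⠀⠀⠀⠀⠀
⠀⠀⠀⠀⠀⠀⠀⠀⠀⠀
⠒⠒⠒⠂⠿⠿⠒⠒⠀⠀
⠒⠴⣿⣿⣿⠂⠂⠂⠀⠀
⣿⣿⣿⠒⠒⣾⠒⠒⠀⠀
⣿⠴⠴⠒⠒⣿⣿⣿⠀⠀
⠴⠴⠴⠒⠒⠂⠒⠒⠀⠀
⣿⠴⠴⠀⠀⠀⠀⠀⠀⠀
⠀⠀⠀⠀⠀⠀⠀⠀⠀⠀

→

⠀⠀⠀⠀⠀⠀⠀⠀⠀⠀
⠀⠀⠀⠀⠀⠀⠀⠀⠀⠀
⠀⠀⠀⠀⠀⠀⠀⠀⠀⠀
⠒⠒⠂⠿⠿⠒⠒⠴⠀⠀
⠴⣿⣿⣿⠂⠂⠂⠒⠀⠀
⣿⣿⠒⠒⠂⣾⠒⠒⠀⠀
⠴⠴⠒⠒⣿⣿⣿⠒⠀⠀
⠴⠴⠒⠒⠂⠒⠒⠂⠀⠀
⠴⠴⠀⠀⠀⠀⠀⠀⠀⠀
⠀⠀⠀⠀⠀⠀⠀⠀⠀⠀

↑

⠀⠀⠀⠀⠀⠀⠀⠀⠀⠀
⠀⠀⠀⠀⠀⠀⠀⠀⠀⠀
⠀⠀⠀⠀⠀⠀⠀⠀⠀⠀
⠀⠀⠀⠂⠒⠒⠒⠴⠀⠀
⠒⠒⠂⠿⠿⠒⠒⠴⠀⠀
⠴⣿⣿⣿⠂⣾⠂⠒⠀⠀
⣿⣿⠒⠒⠂⠒⠒⠒⠀⠀
⠴⠴⠒⠒⣿⣿⣿⠒⠀⠀
⠴⠴⠒⠒⠂⠒⠒⠂⠀⠀
⠴⠴⠀⠀⠀⠀⠀⠀⠀⠀

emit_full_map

⠀⠀⠀⠀⠀⠀⠀⠀⠂⠒⠒⠒⠴
⠀⠀⠴⠒⠒⠒⠒⠂⠿⠿⠒⠒⠴
⠂⠴⠒⠒⠒⠴⣿⣿⣿⠂⣾⠂⠒
⠿⣿⠴⣿⣿⣿⣿⠒⠒⠂⠒⠒⠒
⠒⣿⣿⣿⣿⠴⠴⠒⠒⣿⣿⣿⠒
⠒⣿⣿⠴⠴⠴⠴⠒⠒⠂⠒⠒⠂
⠿⣿⠂⣿⣿⠴⠴⠀⠀⠀⠀⠀⠀

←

⠀⠀⠀⠀⠀⠀⠀⠀⠀⠀
⠀⠀⠀⠀⠀⠀⠀⠀⠀⠀
⠀⠀⠀⠀⠀⠀⠀⠀⠀⠀
⠀⠀⠀⠒⠂⠒⠒⠒⠴⠀
⠒⠒⠒⠂⠿⠿⠒⠒⠴⠀
⠒⠴⣿⣿⣿⣾⠂⠂⠒⠀
⣿⣿⣿⠒⠒⠂⠒⠒⠒⠀
⣿⠴⠴⠒⠒⣿⣿⣿⠒⠀
⠴⠴⠴⠒⠒⠂⠒⠒⠂⠀
⣿⠴⠴⠀⠀⠀⠀⠀⠀⠀

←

⠀⠀⠀⠀⠀⠀⠀⠀⠀⠀
⠀⠀⠀⠀⠀⠀⠀⠀⠀⠀
⠀⠀⠀⠀⠀⠀⠀⠀⠀⠀
⠀⠀⠀⠒⠒⠂⠒⠒⠒⠴
⠒⠒⠒⠒⠂⠿⠿⠒⠒⠴
⠒⠒⠴⣿⣿⣾⠂⠂⠂⠒
⣿⣿⣿⣿⠒⠒⠂⠒⠒⠒
⣿⣿⠴⠴⠒⠒⣿⣿⣿⠒
⠴⠴⠴⠴⠒⠒⠂⠒⠒⠂
⣿⣿⠴⠴⠀⠀⠀⠀⠀⠀

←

⠀⠀⠀⠀⠀⠀⠀⠀⠀⠀
⠀⠀⠀⠀⠀⠀⠀⠀⠀⠀
⠀⠀⠀⠀⠀⠀⠀⠀⠀⠀
⠀⠀⠀⠒⠒⠒⠂⠒⠒⠒
⠴⠒⠒⠒⠒⠂⠿⠿⠒⠒
⠒⠒⠒⠴⣿⣾⣿⠂⠂⠂
⠴⣿⣿⣿⣿⠒⠒⠂⠒⠒
⣿⣿⣿⠴⠴⠒⠒⣿⣿⣿
⣿⠴⠴⠴⠴⠒⠒⠂⠒⠒
⠂⣿⣿⠴⠴⠀⠀⠀⠀⠀

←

⠀⠀⠀⠀⠀⠀⠀⠀⠀⠀
⠀⠀⠀⠀⠀⠀⠀⠀⠀⠀
⠀⠀⠀⠀⠀⠀⠀⠀⠀⠀
⠀⠀⠀⠒⠒⠒⠒⠂⠒⠒
⠀⠴⠒⠒⠒⠒⠂⠿⠿⠒
⠴⠒⠒⠒⠴⣾⣿⣿⠂⠂
⣿⠴⣿⣿⣿⣿⠒⠒⠂⠒
⣿⣿⣿⣿⠴⠴⠒⠒⣿⣿
⣿⣿⠴⠴⠴⠴⠒⠒⠂⠒
⣿⠂⣿⣿⠴⠴⠀⠀⠀⠀

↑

⠀⠀⠀⠀⠀⠀⠀⠀⠀⠀
⠀⠀⠀⠀⠀⠀⠀⠀⠀⠀
⠀⠀⠀⠀⠀⠀⠀⠀⠀⠀
⠀⠀⠀⠿⠒⠿⠒⣿⠀⠀
⠀⠀⠀⠒⠒⠒⠒⠂⠒⠒
⠀⠴⠒⠒⠒⣾⠂⠿⠿⠒
⠴⠒⠒⠒⠴⣿⣿⣿⠂⠂
⣿⠴⣿⣿⣿⣿⠒⠒⠂⠒
⣿⣿⣿⣿⠴⠴⠒⠒⣿⣿
⣿⣿⠴⠴⠴⠴⠒⠒⠂⠒

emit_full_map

⠀⠀⠀⠀⠿⠒⠿⠒⣿⠀⠀⠀⠀
⠀⠀⠀⠀⠒⠒⠒⠒⠂⠒⠒⠒⠴
⠀⠀⠴⠒⠒⠒⣾⠂⠿⠿⠒⠒⠴
⠂⠴⠒⠒⠒⠴⣿⣿⣿⠂⠂⠂⠒
⠿⣿⠴⣿⣿⣿⣿⠒⠒⠂⠒⠒⠒
⠒⣿⣿⣿⣿⠴⠴⠒⠒⣿⣿⣿⠒
⠒⣿⣿⠴⠴⠴⠴⠒⠒⠂⠒⠒⠂
⠿⣿⠂⣿⣿⠴⠴⠀⠀⠀⠀⠀⠀

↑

⠀⠀⠀⠀⠀⠀⠀⠀⠀⠀
⠀⠀⠀⠀⠀⠀⠀⠀⠀⠀
⠀⠀⠀⠀⠀⠀⠀⠀⠀⠀
⠀⠀⠀⠂⣿⠴⣿⠒⠀⠀
⠀⠀⠀⠿⠒⠿⠒⣿⠀⠀
⠀⠀⠀⠒⠒⣾⠒⠂⠒⠒
⠀⠴⠒⠒⠒⠒⠂⠿⠿⠒
⠴⠒⠒⠒⠴⣿⣿⣿⠂⠂
⣿⠴⣿⣿⣿⣿⠒⠒⠂⠒
⣿⣿⣿⣿⠴⠴⠒⠒⣿⣿

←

⠀⠀⠀⠀⠀⠀⠀⠀⠀⠀
⠀⠀⠀⠀⠀⠀⠀⠀⠀⠀
⠀⠀⠀⠀⠀⠀⠀⠀⠀⠀
⠀⠀⠀⠒⠂⣿⠴⣿⠒⠀
⠀⠀⠀⠒⠿⠒⠿⠒⣿⠀
⠀⠀⠀⠒⠒⣾⠒⠒⠂⠒
⠀⠀⠴⠒⠒⠒⠒⠂⠿⠿
⠂⠴⠒⠒⠒⠴⣿⣿⣿⠂
⠿⣿⠴⣿⣿⣿⣿⠒⠒⠂
⠒⣿⣿⣿⣿⠴⠴⠒⠒⣿

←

⠀⠀⠀⠀⠀⠀⠀⠀⠀⠀
⠀⠀⠀⠀⠀⠀⠀⠀⠀⠀
⠀⠀⠀⠀⠀⠀⠀⠀⠀⠀
⠀⠀⠀⠒⠒⠂⣿⠴⣿⠒
⠀⠀⠀⠴⠒⠿⠒⠿⠒⣿
⠀⠀⠀⠂⠒⣾⠒⠒⠒⠂
⠀⠀⠀⠴⠒⠒⠒⠒⠂⠿
⠀⠂⠴⠒⠒⠒⠴⣿⣿⣿
⠀⠿⣿⠴⣿⣿⣿⣿⠒⠒
⠀⠒⣿⣿⣿⣿⠴⠴⠒⠒

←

⠿⠀⠀⠀⠀⠀⠀⠀⠀⠀
⠿⠀⠀⠀⠀⠀⠀⠀⠀⠀
⠿⠀⠀⠀⠀⠀⠀⠀⠀⠀
⠿⠀⠀⠿⠒⠒⠂⣿⠴⣿
⠿⠀⠀⠒⠴⠒⠿⠒⠿⠒
⠿⠀⠀⠒⠂⣾⠒⠒⠒⠒
⠿⠀⠀⠿⠴⠒⠒⠒⠒⠂
⠿⠀⠂⠴⠒⠒⠒⠴⣿⣿
⠿⠀⠿⣿⠴⣿⣿⣿⣿⠒
⠿⠀⠒⣿⣿⣿⣿⠴⠴⠒

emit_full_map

⠀⠿⠒⠒⠂⣿⠴⣿⠒⠀⠀⠀⠀
⠀⠒⠴⠒⠿⠒⠿⠒⣿⠀⠀⠀⠀
⠀⠒⠂⣾⠒⠒⠒⠒⠂⠒⠒⠒⠴
⠀⠿⠴⠒⠒⠒⠒⠂⠿⠿⠒⠒⠴
⠂⠴⠒⠒⠒⠴⣿⣿⣿⠂⠂⠂⠒
⠿⣿⠴⣿⣿⣿⣿⠒⠒⠂⠒⠒⠒
⠒⣿⣿⣿⣿⠴⠴⠒⠒⣿⣿⣿⠒
⠒⣿⣿⠴⠴⠴⠴⠒⠒⠂⠒⠒⠂
⠿⣿⠂⣿⣿⠴⠴⠀⠀⠀⠀⠀⠀

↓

⠿⠀⠀⠀⠀⠀⠀⠀⠀⠀
⠿⠀⠀⠀⠀⠀⠀⠀⠀⠀
⠿⠀⠀⠿⠒⠒⠂⣿⠴⣿
⠿⠀⠀⠒⠴⠒⠿⠒⠿⠒
⠿⠀⠀⠒⠂⠒⠒⠒⠒⠒
⠿⠀⠀⠿⠴⣾⠒⠒⠒⠂
⠿⠀⠂⠴⠒⠒⠒⠴⣿⣿
⠿⠀⠿⣿⠴⣿⣿⣿⣿⠒
⠿⠀⠒⣿⣿⣿⣿⠴⠴⠒
⠿⠀⠒⣿⣿⠴⠴⠴⠴⠒

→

⠀⠀⠀⠀⠀⠀⠀⠀⠀⠀
⠀⠀⠀⠀⠀⠀⠀⠀⠀⠀
⠀⠀⠿⠒⠒⠂⣿⠴⣿⠒
⠀⠀⠒⠴⠒⠿⠒⠿⠒⣿
⠀⠀⠒⠂⠒⠒⠒⠒⠒⠂
⠀⠀⠿⠴⠒⣾⠒⠒⠂⠿
⠀⠂⠴⠒⠒⠒⠴⣿⣿⣿
⠀⠿⣿⠴⣿⣿⣿⣿⠒⠒
⠀⠒⣿⣿⣿⣿⠴⠴⠒⠒
⠀⠒⣿⣿⠴⠴⠴⠴⠒⠒

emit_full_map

⠀⠿⠒⠒⠂⣿⠴⣿⠒⠀⠀⠀⠀
⠀⠒⠴⠒⠿⠒⠿⠒⣿⠀⠀⠀⠀
⠀⠒⠂⠒⠒⠒⠒⠒⠂⠒⠒⠒⠴
⠀⠿⠴⠒⣾⠒⠒⠂⠿⠿⠒⠒⠴
⠂⠴⠒⠒⠒⠴⣿⣿⣿⠂⠂⠂⠒
⠿⣿⠴⣿⣿⣿⣿⠒⠒⠂⠒⠒⠒
⠒⣿⣿⣿⣿⠴⠴⠒⠒⣿⣿⣿⠒
⠒⣿⣿⠴⠴⠴⠴⠒⠒⠂⠒⠒⠂
⠿⣿⠂⣿⣿⠴⠴⠀⠀⠀⠀⠀⠀


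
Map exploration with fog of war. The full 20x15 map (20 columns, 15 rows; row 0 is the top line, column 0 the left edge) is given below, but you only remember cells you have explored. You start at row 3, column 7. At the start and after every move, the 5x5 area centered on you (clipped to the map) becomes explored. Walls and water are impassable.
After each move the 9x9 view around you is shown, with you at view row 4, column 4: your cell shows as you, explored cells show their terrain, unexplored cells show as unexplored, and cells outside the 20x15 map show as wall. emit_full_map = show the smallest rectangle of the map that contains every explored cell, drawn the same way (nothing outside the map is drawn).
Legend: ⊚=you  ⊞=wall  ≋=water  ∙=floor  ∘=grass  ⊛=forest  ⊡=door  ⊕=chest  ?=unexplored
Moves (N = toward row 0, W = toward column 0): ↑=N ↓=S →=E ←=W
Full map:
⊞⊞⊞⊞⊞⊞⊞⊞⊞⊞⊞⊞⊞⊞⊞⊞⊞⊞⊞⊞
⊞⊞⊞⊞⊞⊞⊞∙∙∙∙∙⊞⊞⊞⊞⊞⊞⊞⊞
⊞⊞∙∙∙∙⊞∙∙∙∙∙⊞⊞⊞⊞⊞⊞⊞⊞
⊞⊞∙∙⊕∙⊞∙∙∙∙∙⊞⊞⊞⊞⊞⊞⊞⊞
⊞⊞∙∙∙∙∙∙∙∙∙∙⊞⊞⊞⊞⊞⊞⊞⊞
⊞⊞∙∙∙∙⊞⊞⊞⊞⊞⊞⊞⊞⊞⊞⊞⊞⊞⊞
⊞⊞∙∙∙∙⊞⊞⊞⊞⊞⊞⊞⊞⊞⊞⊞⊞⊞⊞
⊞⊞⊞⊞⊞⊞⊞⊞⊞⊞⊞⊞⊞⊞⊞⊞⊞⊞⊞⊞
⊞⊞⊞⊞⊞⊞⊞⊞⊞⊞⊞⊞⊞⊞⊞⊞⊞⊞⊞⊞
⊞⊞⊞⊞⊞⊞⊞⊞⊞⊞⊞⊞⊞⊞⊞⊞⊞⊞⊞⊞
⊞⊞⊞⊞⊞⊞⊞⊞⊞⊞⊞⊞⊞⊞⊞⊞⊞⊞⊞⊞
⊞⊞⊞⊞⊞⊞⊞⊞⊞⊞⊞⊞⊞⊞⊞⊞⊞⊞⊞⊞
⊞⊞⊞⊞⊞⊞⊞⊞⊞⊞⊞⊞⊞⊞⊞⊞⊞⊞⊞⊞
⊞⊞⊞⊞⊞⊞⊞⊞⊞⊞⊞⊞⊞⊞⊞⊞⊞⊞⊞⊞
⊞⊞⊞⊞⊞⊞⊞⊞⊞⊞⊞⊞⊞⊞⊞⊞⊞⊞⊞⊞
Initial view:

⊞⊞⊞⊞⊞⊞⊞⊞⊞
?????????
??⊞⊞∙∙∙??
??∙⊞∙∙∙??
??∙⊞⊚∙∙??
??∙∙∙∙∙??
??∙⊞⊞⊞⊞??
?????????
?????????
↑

⊞⊞⊞⊞⊞⊞⊞⊞⊞
⊞⊞⊞⊞⊞⊞⊞⊞⊞
??⊞⊞⊞⊞⊞??
??⊞⊞∙∙∙??
??∙⊞⊚∙∙??
??∙⊞∙∙∙??
??∙∙∙∙∙??
??∙⊞⊞⊞⊞??
?????????

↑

⊞⊞⊞⊞⊞⊞⊞⊞⊞
⊞⊞⊞⊞⊞⊞⊞⊞⊞
⊞⊞⊞⊞⊞⊞⊞⊞⊞
??⊞⊞⊞⊞⊞??
??⊞⊞⊚∙∙??
??∙⊞∙∙∙??
??∙⊞∙∙∙??
??∙∙∙∙∙??
??∙⊞⊞⊞⊞??

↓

⊞⊞⊞⊞⊞⊞⊞⊞⊞
⊞⊞⊞⊞⊞⊞⊞⊞⊞
??⊞⊞⊞⊞⊞??
??⊞⊞∙∙∙??
??∙⊞⊚∙∙??
??∙⊞∙∙∙??
??∙∙∙∙∙??
??∙⊞⊞⊞⊞??
?????????

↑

⊞⊞⊞⊞⊞⊞⊞⊞⊞
⊞⊞⊞⊞⊞⊞⊞⊞⊞
⊞⊞⊞⊞⊞⊞⊞⊞⊞
??⊞⊞⊞⊞⊞??
??⊞⊞⊚∙∙??
??∙⊞∙∙∙??
??∙⊞∙∙∙??
??∙∙∙∙∙??
??∙⊞⊞⊞⊞??


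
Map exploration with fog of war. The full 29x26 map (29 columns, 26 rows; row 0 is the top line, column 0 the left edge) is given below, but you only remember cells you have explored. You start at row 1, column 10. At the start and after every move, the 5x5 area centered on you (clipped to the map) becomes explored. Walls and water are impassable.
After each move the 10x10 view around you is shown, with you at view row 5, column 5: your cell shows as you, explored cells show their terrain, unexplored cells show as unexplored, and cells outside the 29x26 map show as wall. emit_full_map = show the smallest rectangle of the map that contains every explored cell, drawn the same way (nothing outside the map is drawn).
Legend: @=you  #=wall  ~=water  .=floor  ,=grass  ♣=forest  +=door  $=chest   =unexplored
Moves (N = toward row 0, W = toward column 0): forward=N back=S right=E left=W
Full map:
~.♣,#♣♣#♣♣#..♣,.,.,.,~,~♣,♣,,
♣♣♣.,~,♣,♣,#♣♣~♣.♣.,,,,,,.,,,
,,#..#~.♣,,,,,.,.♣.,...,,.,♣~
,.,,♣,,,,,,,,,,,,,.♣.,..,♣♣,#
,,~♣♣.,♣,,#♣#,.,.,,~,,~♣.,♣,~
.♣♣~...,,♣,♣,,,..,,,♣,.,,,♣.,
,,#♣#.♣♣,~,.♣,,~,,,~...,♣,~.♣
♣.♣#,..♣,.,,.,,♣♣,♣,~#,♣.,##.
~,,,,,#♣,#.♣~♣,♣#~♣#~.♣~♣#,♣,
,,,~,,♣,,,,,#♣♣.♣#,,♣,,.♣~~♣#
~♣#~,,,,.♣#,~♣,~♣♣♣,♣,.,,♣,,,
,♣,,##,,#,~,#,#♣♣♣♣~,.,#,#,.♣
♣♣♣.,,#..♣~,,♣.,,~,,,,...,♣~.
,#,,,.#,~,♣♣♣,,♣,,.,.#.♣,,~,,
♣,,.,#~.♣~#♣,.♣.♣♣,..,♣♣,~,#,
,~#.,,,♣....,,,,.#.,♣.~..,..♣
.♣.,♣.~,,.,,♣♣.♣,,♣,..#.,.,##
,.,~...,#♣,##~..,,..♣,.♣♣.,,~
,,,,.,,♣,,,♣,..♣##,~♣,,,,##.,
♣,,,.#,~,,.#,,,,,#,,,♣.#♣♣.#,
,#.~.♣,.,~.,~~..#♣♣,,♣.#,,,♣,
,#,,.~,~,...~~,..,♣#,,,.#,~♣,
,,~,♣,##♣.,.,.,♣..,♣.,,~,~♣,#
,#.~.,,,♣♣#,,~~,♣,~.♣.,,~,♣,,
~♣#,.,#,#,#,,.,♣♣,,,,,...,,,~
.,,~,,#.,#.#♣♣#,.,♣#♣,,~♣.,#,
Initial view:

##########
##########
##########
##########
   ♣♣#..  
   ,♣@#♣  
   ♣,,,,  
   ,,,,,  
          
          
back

##########
##########
##########
   ♣♣#..  
   ,♣,#♣  
   ♣,@,,  
   ,,,,,  
   ,,#♣#  
          
          

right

##########
##########
##########
  ♣♣#..♣  
  ,♣,#♣♣  
  ♣,,@,,  
  ,,,,,,  
  ,,#♣#,  
          
          

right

##########
##########
##########
 ♣♣#..♣,  
 ,♣,#♣♣~  
 ♣,,,@,.  
 ,,,,,,,  
 ,,#♣#,.  
          
          

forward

##########
##########
##########
##########
 ♣♣#..♣,  
 ,♣,#@♣~  
 ♣,,,,,.  
 ,,,,,,,  
 ,,#♣#,.  
          

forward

##########
##########
##########
##########
##########
 ♣♣#.@♣,  
 ,♣,#♣♣~  
 ♣,,,,,.  
 ,,,,,,,  
 ,,#♣#,.  

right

##########
##########
##########
##########
##########
♣♣#..@,.  
,♣,#♣♣~♣  
♣,,,,,.,  
,,,,,,,   
,,#♣#,.   

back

##########
##########
##########
##########
♣♣#..♣,.  
,♣,#♣@~♣  
♣,,,,,.,  
,,,,,,,,  
,,#♣#,.   
          

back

##########
##########
##########
♣♣#..♣,.  
,♣,#♣♣~♣  
♣,,,,@.,  
,,,,,,,,  
,,#♣#,.,  
          
          

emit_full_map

♣♣#..♣,.
,♣,#♣♣~♣
♣,,,,@.,
,,,,,,,,
,,#♣#,.,

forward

##########
##########
##########
##########
♣♣#..♣,.  
,♣,#♣@~♣  
♣,,,,,.,  
,,,,,,,,  
,,#♣#,.,  
          

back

##########
##########
##########
♣♣#..♣,.  
,♣,#♣♣~♣  
♣,,,,@.,  
,,,,,,,,  
,,#♣#,.,  
          
          

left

##########
##########
##########
 ♣♣#..♣,. 
 ,♣,#♣♣~♣ 
 ♣,,,@,., 
 ,,,,,,,, 
 ,,#♣#,., 
          
          


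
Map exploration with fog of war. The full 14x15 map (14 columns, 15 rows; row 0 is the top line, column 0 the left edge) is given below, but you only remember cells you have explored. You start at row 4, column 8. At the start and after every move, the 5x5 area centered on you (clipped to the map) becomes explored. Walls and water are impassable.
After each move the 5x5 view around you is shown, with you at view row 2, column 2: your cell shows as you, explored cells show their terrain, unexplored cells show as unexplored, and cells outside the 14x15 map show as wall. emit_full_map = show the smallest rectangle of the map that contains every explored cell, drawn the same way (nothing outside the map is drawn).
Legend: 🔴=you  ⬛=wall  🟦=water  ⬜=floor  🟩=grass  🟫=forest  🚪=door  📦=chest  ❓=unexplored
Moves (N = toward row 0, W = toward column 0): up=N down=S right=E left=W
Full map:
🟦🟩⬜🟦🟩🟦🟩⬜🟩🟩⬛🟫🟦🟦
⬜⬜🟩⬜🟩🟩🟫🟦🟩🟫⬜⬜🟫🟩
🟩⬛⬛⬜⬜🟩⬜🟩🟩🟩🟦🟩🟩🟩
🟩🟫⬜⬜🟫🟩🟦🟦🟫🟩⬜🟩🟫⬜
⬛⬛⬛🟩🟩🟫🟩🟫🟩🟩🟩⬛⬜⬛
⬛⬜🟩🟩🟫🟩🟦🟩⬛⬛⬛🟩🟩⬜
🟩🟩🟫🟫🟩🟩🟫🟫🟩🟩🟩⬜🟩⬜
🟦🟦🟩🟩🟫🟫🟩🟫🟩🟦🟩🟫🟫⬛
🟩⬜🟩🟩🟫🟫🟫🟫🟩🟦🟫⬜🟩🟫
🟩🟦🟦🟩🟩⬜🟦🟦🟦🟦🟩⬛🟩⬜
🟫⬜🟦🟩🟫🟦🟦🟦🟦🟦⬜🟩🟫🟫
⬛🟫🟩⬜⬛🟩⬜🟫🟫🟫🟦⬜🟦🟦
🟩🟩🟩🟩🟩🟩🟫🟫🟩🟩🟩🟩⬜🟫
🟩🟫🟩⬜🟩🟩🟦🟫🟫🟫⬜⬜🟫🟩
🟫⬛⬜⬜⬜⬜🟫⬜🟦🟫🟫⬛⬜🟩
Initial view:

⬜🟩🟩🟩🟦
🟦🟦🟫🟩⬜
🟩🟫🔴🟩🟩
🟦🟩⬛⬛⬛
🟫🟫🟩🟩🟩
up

🟫🟦🟩🟫⬜
⬜🟩🟩🟩🟦
🟦🟦🔴🟩⬜
🟩🟫🟩🟩🟩
🟦🟩⬛⬛⬛

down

⬜🟩🟩🟩🟦
🟦🟦🟫🟩⬜
🟩🟫🔴🟩🟩
🟦🟩⬛⬛⬛
🟫🟫🟩🟩🟩

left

🟩⬜🟩🟩🟩
🟩🟦🟦🟫🟩
🟫🟩🔴🟩🟩
🟩🟦🟩⬛⬛
🟩🟫🟫🟩🟩

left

⬜🟩⬜🟩🟩
🟫🟩🟦🟦🟫
🟩🟫🔴🟫🟩
🟫🟩🟦🟩⬛
🟩🟩🟫🟫🟩

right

🟩⬜🟩🟩🟩
🟩🟦🟦🟫🟩
🟫🟩🔴🟩🟩
🟩🟦🟩⬛⬛
🟩🟫🟫🟩🟩

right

⬜🟩🟩🟩🟦
🟦🟦🟫🟩⬜
🟩🟫🔴🟩🟩
🟦🟩⬛⬛⬛
🟫🟫🟩🟩🟩


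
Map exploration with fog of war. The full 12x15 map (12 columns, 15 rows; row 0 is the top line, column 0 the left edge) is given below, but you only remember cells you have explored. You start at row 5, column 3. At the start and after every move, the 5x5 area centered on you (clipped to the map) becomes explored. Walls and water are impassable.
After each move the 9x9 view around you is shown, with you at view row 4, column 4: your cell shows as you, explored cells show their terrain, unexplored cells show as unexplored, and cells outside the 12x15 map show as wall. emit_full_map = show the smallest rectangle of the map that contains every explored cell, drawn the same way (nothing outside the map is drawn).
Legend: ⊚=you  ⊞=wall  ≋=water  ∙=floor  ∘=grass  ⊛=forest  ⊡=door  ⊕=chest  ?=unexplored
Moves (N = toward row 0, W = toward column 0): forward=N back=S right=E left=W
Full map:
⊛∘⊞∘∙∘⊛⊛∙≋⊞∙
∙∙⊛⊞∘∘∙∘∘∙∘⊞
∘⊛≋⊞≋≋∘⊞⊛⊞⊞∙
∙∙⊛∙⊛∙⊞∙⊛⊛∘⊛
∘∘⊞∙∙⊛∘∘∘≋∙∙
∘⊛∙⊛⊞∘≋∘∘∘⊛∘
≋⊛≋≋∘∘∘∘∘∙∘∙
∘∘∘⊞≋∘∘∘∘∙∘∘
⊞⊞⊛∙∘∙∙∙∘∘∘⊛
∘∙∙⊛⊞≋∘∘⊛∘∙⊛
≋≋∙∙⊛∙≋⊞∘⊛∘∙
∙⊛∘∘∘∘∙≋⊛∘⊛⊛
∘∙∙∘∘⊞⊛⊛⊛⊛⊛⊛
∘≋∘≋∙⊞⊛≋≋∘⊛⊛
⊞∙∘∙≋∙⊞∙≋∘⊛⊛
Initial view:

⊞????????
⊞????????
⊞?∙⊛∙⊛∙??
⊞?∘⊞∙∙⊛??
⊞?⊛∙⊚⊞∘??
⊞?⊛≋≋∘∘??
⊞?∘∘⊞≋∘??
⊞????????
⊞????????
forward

⊞????????
⊞????????
⊞?⊛≋⊞≋≋??
⊞?∙⊛∙⊛∙??
⊞?∘⊞⊚∙⊛??
⊞?⊛∙⊛⊞∘??
⊞?⊛≋≋∘∘??
⊞?∘∘⊞≋∘??
⊞????????

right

?????????
?????????
?⊛≋⊞≋≋∘??
?∙⊛∙⊛∙⊞??
?∘⊞∙⊚⊛∘??
?⊛∙⊛⊞∘≋??
?⊛≋≋∘∘∘??
?∘∘⊞≋∘???
?????????

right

?????????
?????????
⊛≋⊞≋≋∘⊞??
∙⊛∙⊛∙⊞∙??
∘⊞∙∙⊚∘∘??
⊛∙⊛⊞∘≋∘??
⊛≋≋∘∘∘∘??
∘∘⊞≋∘????
?????????

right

?????????
?????????
≋⊞≋≋∘⊞⊛??
⊛∙⊛∙⊞∙⊛??
⊞∙∙⊛⊚∘∘??
∙⊛⊞∘≋∘∘??
≋≋∘∘∘∘∘??
∘⊞≋∘?????
?????????

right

?????????
?????????
⊞≋≋∘⊞⊛⊞??
∙⊛∙⊞∙⊛⊛??
∙∙⊛∘⊚∘≋??
⊛⊞∘≋∘∘∘??
≋∘∘∘∘∘∙??
⊞≋∘??????
?????????

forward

⊞⊞⊞⊞⊞⊞⊞⊞⊞
?????????
??∘∙∘∘∙??
⊞≋≋∘⊞⊛⊞??
∙⊛∙⊞⊚⊛⊛??
∙∙⊛∘∘∘≋??
⊛⊞∘≋∘∘∘??
≋∘∘∘∘∘∙??
⊞≋∘??????

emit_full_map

????∘∙∘∘∙
⊛≋⊞≋≋∘⊞⊛⊞
∙⊛∙⊛∙⊞⊚⊛⊛
∘⊞∙∙⊛∘∘∘≋
⊛∙⊛⊞∘≋∘∘∘
⊛≋≋∘∘∘∘∘∙
∘∘⊞≋∘????

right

⊞⊞⊞⊞⊞⊞⊞⊞⊞
????????⊞
?∘∙∘∘∙∘?⊞
≋≋∘⊞⊛⊞⊞?⊞
⊛∙⊞∙⊚⊛∘?⊞
∙⊛∘∘∘≋∙?⊞
⊞∘≋∘∘∘⊛?⊞
∘∘∘∘∘∙??⊞
≋∘??????⊞

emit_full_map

????∘∙∘∘∙∘
⊛≋⊞≋≋∘⊞⊛⊞⊞
∙⊛∙⊛∙⊞∙⊚⊛∘
∘⊞∙∙⊛∘∘∘≋∙
⊛∙⊛⊞∘≋∘∘∘⊛
⊛≋≋∘∘∘∘∘∙?
∘∘⊞≋∘?????
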